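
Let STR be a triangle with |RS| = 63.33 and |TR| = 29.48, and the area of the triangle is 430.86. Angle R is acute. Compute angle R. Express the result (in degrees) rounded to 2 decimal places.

27.49

From area = ½·|TR|·|RS|·sin R, we get sin R = 2·area/(|TR|·|RS|) ≈ 0.46156.
Taking the acute solution, ∠R ≈ 27.49°.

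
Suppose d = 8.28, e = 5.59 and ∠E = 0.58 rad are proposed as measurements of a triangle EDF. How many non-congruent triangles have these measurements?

d·sin E = 8.28·sin(0.58 rad) ≈ 4.538.
Since d sin E < e < d (4.538 < 5.59 < 8.28), two triangles exist.

2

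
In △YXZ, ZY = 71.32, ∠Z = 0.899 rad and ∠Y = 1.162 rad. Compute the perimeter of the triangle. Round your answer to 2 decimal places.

208.77

The third angle is ∠X = π − ∠Z − ∠Y = 1.081 rad.
Law of sines: XZ = ZY·sin Y/sin X ≈ 74.179.
Law of sines: YX = ZY·sin Z/sin X ≈ 63.274.
Semiperimeter s = (74.179+71.32+63.274)/2 = 104.39.
Perimeter = 74.179 + 71.32 + 63.274 = 208.77.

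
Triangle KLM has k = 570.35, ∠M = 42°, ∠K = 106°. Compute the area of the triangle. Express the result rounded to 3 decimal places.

area ≈ 59997.321

The third angle is ∠L = 180° − ∠M − ∠K = 32.00°.
Law of sines: l = k·sin L/sin K ≈ 314.42.
Law of sines: m = k·sin M/sin K ≈ 397.02.
Area = ½·k·l·sin M ≈ 59997.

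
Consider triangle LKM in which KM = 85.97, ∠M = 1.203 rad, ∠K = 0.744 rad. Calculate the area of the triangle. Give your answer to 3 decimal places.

area ≈ 2510.896

The third angle is ∠L = π − ∠K − ∠M = 1.195 rad.
Law of sines: ML = KM·sin K/sin L ≈ 62.6.
Law of sines: LK = KM·sin M/sin L ≈ 86.252.
Area = ½·KM·ML·sin M ≈ 2510.9.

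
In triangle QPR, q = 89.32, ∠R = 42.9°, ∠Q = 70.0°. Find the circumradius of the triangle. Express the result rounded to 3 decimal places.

47.526

The third angle is ∠P = 180° − ∠R − ∠Q = 67.10°.
Law of sines: p = q·sin P/sin Q ≈ 87.561.
Law of sines: r = q·sin R/sin Q ≈ 64.704.
Circumradius = q/(2 sin Q) ≈ 47.526.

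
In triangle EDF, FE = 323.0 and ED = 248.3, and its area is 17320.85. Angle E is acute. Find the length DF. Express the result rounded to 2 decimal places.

From area = ½·FE·ED·sin E, we get sin E = 2·area/(FE·ED) ≈ 0.43194.
Taking the acute solution, ∠E ≈ 25.59°.
Law of cosines then gives DF ≈ 146.

146.00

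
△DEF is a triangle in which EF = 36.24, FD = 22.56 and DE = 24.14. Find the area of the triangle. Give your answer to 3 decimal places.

area ≈ 266.602

Semiperimeter s = (36.24 + 22.56 + 24.14)/2 = 41.47.
Heron's formula: area = √(41.47·5.23·18.91·17.33) ≈ 266.6.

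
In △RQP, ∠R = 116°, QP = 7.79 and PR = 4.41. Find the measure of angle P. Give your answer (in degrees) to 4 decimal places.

∠P ≈ 33.4150°

Law of sines: sin Q = PR·sin R/QP ≈ 0.50882.
Since QP ≥ PR, only the acute value applies: ∠Q ≈ 30.59°.
Then ∠P = 180° − ∠R − ∠Q ≈ 33.41°.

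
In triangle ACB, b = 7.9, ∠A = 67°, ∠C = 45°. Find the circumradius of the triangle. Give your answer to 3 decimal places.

The third angle is ∠B = 180° − ∠A − ∠C = 68.00°.
Law of sines: a = b·sin A/sin B ≈ 7.8431.
Law of sines: c = b·sin C/sin B ≈ 6.0248.
Circumradius = b/(2 sin B) ≈ 4.2602.

R ≈ 4.260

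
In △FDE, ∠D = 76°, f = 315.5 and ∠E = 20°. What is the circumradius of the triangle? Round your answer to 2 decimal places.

The third angle is ∠F = 180° − ∠D − ∠E = 84.00°.
Law of sines: d = f·sin D/sin F ≈ 307.81.
Law of sines: e = f·sin E/sin F ≈ 108.5.
Circumradius = f/(2 sin F) ≈ 158.62.

158.62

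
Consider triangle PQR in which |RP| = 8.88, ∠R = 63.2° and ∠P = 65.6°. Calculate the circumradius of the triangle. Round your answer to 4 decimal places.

5.6971

The third angle is ∠Q = 180° − ∠R − ∠P = 51.20°.
Law of sines: |QR| = |RP|·sin P/sin Q ≈ 10.377.
Law of sines: |PQ| = |RP|·sin R/sin Q ≈ 10.17.
Circumradius = |RP|/(2 sin Q) ≈ 5.6971.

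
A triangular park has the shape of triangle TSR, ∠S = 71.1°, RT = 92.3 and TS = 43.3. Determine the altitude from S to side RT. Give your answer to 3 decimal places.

h_S ≈ 42.935

Law of sines: sin R = TS·sin S/RT ≈ 0.44383.
Since RT ≥ TS, only the acute value applies: ∠R ≈ 26.35°.
Then ∠T = 180° − ∠S − ∠R ≈ 82.55°.
Law of sines gives SR = RT·sin T/sin S ≈ 96.737.
Area = ½·RT·TS·sin T ≈ 1981.4.
The altitude from S has length 2·area/RT ≈ 42.935.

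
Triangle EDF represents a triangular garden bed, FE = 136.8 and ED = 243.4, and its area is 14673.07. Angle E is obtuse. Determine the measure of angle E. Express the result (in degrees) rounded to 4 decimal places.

118.1954

From area = ½·FE·ED·sin E, we get sin E = 2·area/(FE·ED) ≈ 0.88134.
Taking the obtuse solution, ∠E ≈ 118.20°.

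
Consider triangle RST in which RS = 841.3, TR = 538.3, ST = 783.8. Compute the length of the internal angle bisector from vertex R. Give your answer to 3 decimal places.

553.800

By the law of cosines, cos R = (TR² + RS² − ST²) / (2·TR·RS) ≈ 0.42309, so ∠R ≈ 64.97°.
The bisector from R has length 2·TR·RS·cos(∠R/2)/(TR+RS) ≈ 553.8.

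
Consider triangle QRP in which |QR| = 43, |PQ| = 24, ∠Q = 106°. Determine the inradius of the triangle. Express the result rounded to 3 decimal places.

r ≈ 8.150

By the law of cosines, |RP|² = |PQ|² + |QR|² − 2·|PQ|·|QR|·cos Q = 2993.9, so |RP| ≈ 54.717.
Area = ½·|PQ|·|QR|·sin Q ≈ 496.01.
Semiperimeter s = (54.717+24+43)/2 = 60.858.
Inradius = area/s = 496.01/60.858 ≈ 8.1503.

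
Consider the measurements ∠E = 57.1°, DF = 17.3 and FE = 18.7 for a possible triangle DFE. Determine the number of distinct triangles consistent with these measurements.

2

FE·sin E = 18.7·sin(57.1°) ≈ 15.7.
Since FE sin E < DF < FE (15.7 < 17.3 < 18.7), two triangles exist.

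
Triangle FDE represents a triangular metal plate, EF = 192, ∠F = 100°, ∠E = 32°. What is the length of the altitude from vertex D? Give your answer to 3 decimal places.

h_D ≈ 134.831

The third angle is ∠D = 180° − ∠E − ∠F = 48.00°.
Law of sines: DE = EF·sin F/sin D ≈ 254.44.
Law of sines: FD = EF·sin E/sin D ≈ 136.91.
Area = ½·EF·DE·sin E ≈ 12944.
The altitude from D has length 2·area/EF ≈ 134.83.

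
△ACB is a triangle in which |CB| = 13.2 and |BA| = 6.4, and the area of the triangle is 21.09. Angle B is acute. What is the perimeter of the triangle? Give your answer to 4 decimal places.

perimeter ≈ 27.8950

From area = ½·|CB|·|BA|·sin B, we get sin B = 2·area/(|CB|·|BA|) ≈ 0.49929.
Taking the acute solution, ∠B ≈ 29.95°.
Law of cosines then gives |AC| ≈ 8.295.
Perimeter = 13.2 + 6.4 + 8.295 = 27.895.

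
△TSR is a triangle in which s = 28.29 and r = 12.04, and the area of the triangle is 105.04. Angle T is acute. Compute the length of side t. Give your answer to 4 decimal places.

20.2254

From area = ½·s·r·sin T, we get sin T = 2·area/(s·r) ≈ 0.61677.
Taking the acute solution, ∠T ≈ 38.08°.
Law of cosines then gives t ≈ 20.225.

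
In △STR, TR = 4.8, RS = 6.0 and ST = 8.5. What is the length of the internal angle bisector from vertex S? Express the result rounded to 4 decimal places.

6.7388

By the law of cosines, cos S = (RS² + ST² − TR²) / (2·RS·ST) ≈ 0.83539, so ∠S ≈ 33.34°.
The bisector from S has length 2·RS·ST·cos(∠S/2)/(RS+ST) ≈ 6.7388.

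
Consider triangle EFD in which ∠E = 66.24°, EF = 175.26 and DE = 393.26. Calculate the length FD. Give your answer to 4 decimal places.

360.3202

By the law of cosines, FD² = DE² + EF² − 2·DE·EF·cos E = 1.2983e+05, so FD ≈ 360.32.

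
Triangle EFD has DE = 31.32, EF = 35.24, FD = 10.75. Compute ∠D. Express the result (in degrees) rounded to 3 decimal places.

∠D ≈ 102.466°

By the law of cosines, cos D = (FD² + DE² − EF²) / (2·FD·DE) ≈ -0.21586, so ∠D ≈ 102.47°.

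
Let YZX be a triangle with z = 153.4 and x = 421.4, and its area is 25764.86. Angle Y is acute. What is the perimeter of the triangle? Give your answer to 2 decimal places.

925.58

From area = ½·z·x·sin Y, we get sin Y = 2·area/(z·x) ≈ 0.79715.
Taking the acute solution, ∠Y ≈ 52.86°.
Law of cosines then gives y ≈ 350.78.
Perimeter = 350.78 + 153.4 + 421.4 = 925.58.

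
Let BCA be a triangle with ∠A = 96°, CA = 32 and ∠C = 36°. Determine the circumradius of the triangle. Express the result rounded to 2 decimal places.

R ≈ 21.53

The third angle is ∠B = 180° − ∠C − ∠A = 48.00°.
Law of sines: AB = CA·sin C/sin B ≈ 25.31.
Law of sines: BC = CA·sin A/sin B ≈ 42.824.
Circumradius = CA/(2 sin B) ≈ 21.53.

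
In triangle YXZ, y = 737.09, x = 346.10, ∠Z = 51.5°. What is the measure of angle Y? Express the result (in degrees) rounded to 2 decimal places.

By the law of cosines, z² = y² + x² − 2·y·x·cos Z = 3.4547e+05, so z ≈ 587.77.
Law of cosines again: cos Y = (x² + z² − y²)/(2·x·z) ≈ -0.19183, so ∠Y ≈ 101.06°.

101.06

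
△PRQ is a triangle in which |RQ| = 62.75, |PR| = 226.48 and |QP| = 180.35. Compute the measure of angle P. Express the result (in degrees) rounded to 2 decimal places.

By the law of cosines, cos P = (|QP|² + |PR|² − |RQ|²) / (2·|QP|·|PR|) ≈ 0.97785, so ∠P ≈ 12.08°.

∠P ≈ 12.08°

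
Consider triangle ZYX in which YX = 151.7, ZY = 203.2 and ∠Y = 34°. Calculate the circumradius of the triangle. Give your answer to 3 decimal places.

By the law of cosines, XZ² = ZY² + YX² − 2·ZY·YX·cos Y = 13192, so XZ ≈ 114.86.
Area = ½·ZY·YX·sin Y ≈ 8618.7.
Circumradius = XZ/(2 sin Y) ≈ 102.7.

R ≈ 102.699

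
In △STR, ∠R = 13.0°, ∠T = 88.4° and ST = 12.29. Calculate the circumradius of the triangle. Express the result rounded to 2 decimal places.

27.32

The third angle is ∠S = 180° − ∠T − ∠R = 78.60°.
Law of sines: TR = ST·sin S/sin R ≈ 53.556.
Law of sines: RS = ST·sin T/sin R ≈ 54.613.
Circumradius = ST/(2 sin R) ≈ 27.317.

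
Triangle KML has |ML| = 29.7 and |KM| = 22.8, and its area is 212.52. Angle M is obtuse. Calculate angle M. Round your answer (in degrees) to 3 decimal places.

141.121

From area = ½·|KM|·|ML|·sin M, we get sin M = 2·area/(|KM|·|ML|) ≈ 0.62768.
Taking the obtuse solution, ∠M ≈ 141.12°.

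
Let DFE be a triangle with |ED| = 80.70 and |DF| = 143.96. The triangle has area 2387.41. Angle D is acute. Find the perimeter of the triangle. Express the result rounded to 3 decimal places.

302.474

From area = ½·|ED|·|DF|·sin D, we get sin D = 2·area/(|ED|·|DF|) ≈ 0.41100.
Taking the acute solution, ∠D ≈ 0.424 rad.
Law of cosines then gives |FE| ≈ 77.814.
Perimeter = 77.814 + 80.7 + 143.96 = 302.47.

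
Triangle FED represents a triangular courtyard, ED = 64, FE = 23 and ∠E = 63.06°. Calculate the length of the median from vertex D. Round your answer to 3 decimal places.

m_D ≈ 59.677

By the law of cosines, DF² = FE² + ED² − 2·FE·ED·cos E = 3291.2, so DF ≈ 57.369.
Median from D: ½√(2·ED² + 2·DF² − FE²) ≈ 59.677.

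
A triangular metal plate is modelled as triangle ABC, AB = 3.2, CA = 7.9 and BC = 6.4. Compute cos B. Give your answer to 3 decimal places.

By the law of cosines, cos B = (AB² + BC² − CA²) / (2·AB·BC) ≈ -0.27368, so ∠B ≈ 105.88°.

-0.274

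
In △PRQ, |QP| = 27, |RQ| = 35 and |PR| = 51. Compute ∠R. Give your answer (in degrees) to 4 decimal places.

∠R ≈ 29.8298°

By the law of cosines, cos R = (|PR|² + |RQ|² − |QP|²) / (2·|PR|·|RQ|) ≈ 0.86751, so ∠R ≈ 29.83°.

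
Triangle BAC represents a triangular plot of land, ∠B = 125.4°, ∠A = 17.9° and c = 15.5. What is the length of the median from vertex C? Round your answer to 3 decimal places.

The third angle is ∠C = 180° − ∠B − ∠A = 36.70°.
Law of sines: b = c·sin B/sin C ≈ 21.141.
Law of sines: a = c·sin A/sin C ≈ 7.9716.
Median from C: ½√(2·b² + 2·a² − c²) ≈ 13.971.

13.971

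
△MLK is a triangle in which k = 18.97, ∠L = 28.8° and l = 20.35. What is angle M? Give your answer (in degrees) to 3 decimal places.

Law of sines: sin K = k·sin L/l ≈ 0.44908.
Since l ≥ k, only the acute value applies: ∠K ≈ 26.68°.
Then ∠M = 180° − ∠L − ∠K ≈ 124.52°.

124.515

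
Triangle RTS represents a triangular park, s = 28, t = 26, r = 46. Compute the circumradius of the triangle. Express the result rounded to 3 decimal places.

25.763

By the law of cosines, cos R = (t² + s² − r²) / (2·t·s) ≈ -0.45055, so ∠R ≈ 116.78°.
Circumradius = r/(2 sin R) ≈ 25.763.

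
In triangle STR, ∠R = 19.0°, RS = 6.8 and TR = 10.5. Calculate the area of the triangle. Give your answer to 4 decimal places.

Area = ½·TR·RS·sin R ≈ 11.623.

area ≈ 11.6228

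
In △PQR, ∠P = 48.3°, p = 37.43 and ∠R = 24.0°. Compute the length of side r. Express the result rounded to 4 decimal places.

20.3903

The third angle is ∠Q = 180° − ∠R − ∠P = 107.70°.
Law of sines: r = p·sin R/sin P ≈ 20.39.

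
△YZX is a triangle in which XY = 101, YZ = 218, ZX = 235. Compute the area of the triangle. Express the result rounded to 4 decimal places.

Semiperimeter s = (235 + 101 + 218)/2 = 277.
Heron's formula: area = √(277·42·176·59) ≈ 10991.

10991.2445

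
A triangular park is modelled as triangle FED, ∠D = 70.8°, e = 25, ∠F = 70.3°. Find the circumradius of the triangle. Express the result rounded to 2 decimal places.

R ≈ 19.91

The third angle is ∠E = 180° − ∠D − ∠F = 38.90°.
Law of sines: f = e·sin F/sin E ≈ 37.481.
Law of sines: d = e·sin D/sin E ≈ 37.597.
Circumradius = e/(2 sin E) ≈ 19.906.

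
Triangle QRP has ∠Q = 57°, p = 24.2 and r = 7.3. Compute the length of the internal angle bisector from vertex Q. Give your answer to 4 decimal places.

9.8573

By the law of cosines, q² = r² + p² − 2·r·p·cos Q = 446.5, so q ≈ 21.131.
The bisector from Q has length 2·r·p·cos(∠Q/2)/(r+p) ≈ 9.8573.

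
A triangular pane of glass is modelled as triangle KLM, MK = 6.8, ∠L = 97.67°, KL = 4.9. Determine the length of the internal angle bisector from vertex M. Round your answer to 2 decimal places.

Law of sines: sin M = KL·sin L/MK ≈ 0.71414.
Since MK ≥ KL, only the acute value applies: ∠M ≈ 45.57°.
Then ∠K = 180° − ∠L − ∠M ≈ 36.76°.
Law of sines gives LM = MK·sin K/sin L ≈ 4.106.
The bisector from M has length 2·LM·MK·cos(∠M/2)/(LM+MK) ≈ 4.7207.

t_M ≈ 4.72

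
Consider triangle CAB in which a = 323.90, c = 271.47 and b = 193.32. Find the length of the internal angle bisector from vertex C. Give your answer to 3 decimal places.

By the law of cosines, cos C = (a² + b² − c²) / (2·a·b) ≈ 0.54768, so ∠C ≈ 56.79°.
The bisector from C has length 2·a·b·cos(∠C/2)/(a+b) ≈ 212.99.

212.995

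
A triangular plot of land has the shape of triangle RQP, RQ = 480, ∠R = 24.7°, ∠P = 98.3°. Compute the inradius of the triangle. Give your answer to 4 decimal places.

74.8943

The third angle is ∠Q = 180° − ∠P − ∠R = 57.00°.
Law of sines: QP = RQ·sin R/sin P ≈ 202.7.
Law of sines: PR = RQ·sin Q/sin P ≈ 406.82.
Area = ½·RQ·QP·sin Q ≈ 40800.
Semiperimeter s = (202.7+406.82+480)/2 = 544.76.
Inradius = area/s = 40800/544.76 ≈ 74.894.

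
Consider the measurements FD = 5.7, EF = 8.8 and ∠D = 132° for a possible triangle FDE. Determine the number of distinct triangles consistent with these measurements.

FD·sin D = 5.7·sin(132°) ≈ 4.236.
Since ∠D is not acute, a triangle exists only if EF > FD; here EF > FD, so there is exactly one triangle.

1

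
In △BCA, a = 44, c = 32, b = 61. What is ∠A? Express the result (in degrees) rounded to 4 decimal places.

By the law of cosines, cos A = (b² + c² − a²) / (2·b·c) ≈ 0.71952, so ∠A ≈ 43.99°.

∠A ≈ 43.9853°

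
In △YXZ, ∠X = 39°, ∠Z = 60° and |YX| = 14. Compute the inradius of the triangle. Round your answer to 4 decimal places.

The third angle is ∠Y = 180° − ∠X − ∠Z = 81.00°.
Law of sines: |XZ| = |YX|·sin Y/sin Z ≈ 15.967.
Law of sines: |ZY| = |YX|·sin X/sin Z ≈ 10.173.
Area = ½·|YX|·|XZ|·sin X ≈ 70.338.
Semiperimeter s = (15.967+10.173+14)/2 = 20.07.
Inradius = area/s = 70.338/20.07 ≈ 3.5046.

r ≈ 3.5046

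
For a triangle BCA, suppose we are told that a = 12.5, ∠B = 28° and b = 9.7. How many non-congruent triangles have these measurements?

a·sin B = 12.5·sin(28°) ≈ 5.868.
Since a sin B < b < a (5.868 < 9.7 < 12.5), two triangles exist.

2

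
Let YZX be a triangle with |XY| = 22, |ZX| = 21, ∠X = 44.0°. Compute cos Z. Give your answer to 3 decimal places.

By the law of cosines, |YZ|² = |ZX|² + |XY|² − 2·|ZX|·|XY|·cos X = 260.33, so |YZ| ≈ 16.135.
Law of cosines again: cos Z = (|YZ|² + |ZX|² − |XY|²)/(2·|YZ|·|ZX|) ≈ 0.32071, so ∠Z ≈ 71.29°.

0.321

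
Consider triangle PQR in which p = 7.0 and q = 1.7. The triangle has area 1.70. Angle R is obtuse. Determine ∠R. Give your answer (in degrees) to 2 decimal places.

∠R ≈ 163.40°

From area = ½·p·q·sin R, we get sin R = 2·area/(p·q) ≈ 0.28571.
Taking the obtuse solution, ∠R ≈ 163.40°.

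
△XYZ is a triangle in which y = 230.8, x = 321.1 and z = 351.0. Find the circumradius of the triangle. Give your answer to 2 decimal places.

By the law of cosines, cos X = (y² + z² − x²) / (2·y·z) ≈ 0.45281, so ∠X ≈ 1.101 rad.
Circumradius = x/(2 sin X) ≈ 180.07.

180.07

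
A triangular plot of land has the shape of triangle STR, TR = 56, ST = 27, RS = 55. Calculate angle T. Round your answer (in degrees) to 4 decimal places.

∠T ≈ 73.8724°

By the law of cosines, cos T = (ST² + TR² − RS²) / (2·ST·TR) ≈ 0.27778, so ∠T ≈ 73.87°.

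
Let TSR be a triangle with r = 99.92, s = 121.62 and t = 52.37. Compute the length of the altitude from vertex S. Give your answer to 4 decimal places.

Semiperimeter p = (52.37 + 121.62 + 99.92)/2 = 136.96.
Heron's formula: area = √(136.96·84.585·15.335·37.035) ≈ 2565.
The altitude from S has length 2·area/s ≈ 42.18.

h_S ≈ 42.1802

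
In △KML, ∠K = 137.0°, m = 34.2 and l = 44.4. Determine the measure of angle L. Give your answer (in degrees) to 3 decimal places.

By the law of cosines, k² = m² + l² − 2·m·l·cos K = 5362.1, so k ≈ 73.226.
Law of cosines again: cos L = (k² + m² − l²)/(2·k·m) ≈ 0.91049, so ∠L ≈ 24.43°.

24.426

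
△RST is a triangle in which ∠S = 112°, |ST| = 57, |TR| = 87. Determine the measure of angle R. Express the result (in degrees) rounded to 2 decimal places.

∠R ≈ 37.41°

Law of sines: sin R = |ST|·sin S/|TR| ≈ 0.60747.
Since |TR| ≥ |ST|, only the acute value applies: ∠R ≈ 37.41°.
Then ∠T = 180° − ∠S − ∠R ≈ 30.59°.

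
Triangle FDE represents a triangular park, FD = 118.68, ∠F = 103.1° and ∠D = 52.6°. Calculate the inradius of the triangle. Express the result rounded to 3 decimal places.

r ≈ 42.125

The third angle is ∠E = 180° − ∠F − ∠D = 24.30°.
Law of sines: DE = FD·sin F/sin E ≈ 280.89.
Law of sines: EF = FD·sin D/sin E ≈ 229.11.
Area = ½·FD·DE·sin D ≈ 13241.
Semiperimeter s = (280.89+229.11+118.68)/2 = 314.34.
Inradius = area/s = 13241/314.34 ≈ 42.125.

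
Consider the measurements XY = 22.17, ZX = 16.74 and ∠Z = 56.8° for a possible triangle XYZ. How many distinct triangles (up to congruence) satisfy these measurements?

ZX·sin Z = 16.74·sin(56.8°) ≈ 14.01.
Since XY ≥ ZX, exactly one triangle exists.

1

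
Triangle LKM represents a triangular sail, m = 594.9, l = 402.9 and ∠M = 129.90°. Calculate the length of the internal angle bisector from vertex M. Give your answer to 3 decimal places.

Law of sines: sin L = l·sin M/m ≈ 0.51957.
Since m ≥ l, only the acute value applies: ∠L ≈ 31.30°.
Then ∠K = 180° − ∠M − ∠L ≈ 18.80°.
Law of sines gives k = m·sin K/sin M ≈ 249.86.
The bisector from M has length 2·l·k·cos(∠M/2)/(l+k) ≈ 130.6.

t_M ≈ 130.596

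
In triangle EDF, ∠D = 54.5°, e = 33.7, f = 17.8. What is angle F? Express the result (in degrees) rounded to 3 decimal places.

∠F ≈ 31.809°

By the law of cosines, d² = f² + e² − 2·f·e·cos D = 755.85, so d ≈ 27.493.
Law of cosines again: cos F = (e² + d² − f²)/(2·e·d) ≈ 0.84981, so ∠F ≈ 31.81°.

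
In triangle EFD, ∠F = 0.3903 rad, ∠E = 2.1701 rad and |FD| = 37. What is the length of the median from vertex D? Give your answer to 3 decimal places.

The third angle is ∠D = π − ∠E − ∠F = 0.5812 rad.
Law of sines: |DE| = |FD|·sin F/sin E ≈ 17.048.
Law of sines: |EF| = |FD|·sin D/sin E ≈ 24.601.
Median from D: ½√(2·|FD|² + 2·|DE|² − |EF|²) ≈ 26.048.

m_D ≈ 26.048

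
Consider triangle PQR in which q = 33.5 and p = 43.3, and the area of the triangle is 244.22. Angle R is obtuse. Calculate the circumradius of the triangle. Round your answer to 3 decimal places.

From area = ½·p·q·sin R, we get sin R = 2·area/(p·q) ≈ 0.33673.
Taking the obtuse solution, ∠R ≈ 160.32°.
Law of cosines then gives r ≈ 75.689.
Circumradius = r/(2 sin R) ≈ 112.39.

112.389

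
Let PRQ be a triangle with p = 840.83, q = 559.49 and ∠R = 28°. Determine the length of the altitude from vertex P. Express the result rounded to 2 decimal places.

By the law of cosines, r² = q² + p² − 2·q·p·cos R = 1.8928e+05, so r ≈ 435.07.
Area = ½·q·p·sin R ≈ 1.1043e+05.
The altitude from P has length 2·area/p ≈ 262.66.

h_P ≈ 262.66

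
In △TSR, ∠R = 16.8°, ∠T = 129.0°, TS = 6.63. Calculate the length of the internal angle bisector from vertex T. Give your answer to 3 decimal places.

t_T ≈ 3.770

The third angle is ∠S = 180° − ∠R − ∠T = 34.20°.
Law of sines: SR = TS·sin T/sin R ≈ 17.827.
Law of sines: RT = TS·sin S/sin R ≈ 12.893.
The bisector from T has length 2·RT·TS·cos(∠T/2)/(RT+TS) ≈ 3.77.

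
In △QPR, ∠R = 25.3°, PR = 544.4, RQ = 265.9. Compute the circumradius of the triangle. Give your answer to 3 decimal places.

By the law of cosines, QP² = PR² + RQ² − 2·PR·RQ·cos R = 1.0533e+05, so QP ≈ 324.55.
Area = ½·PR·RQ·sin R ≈ 30931.
Circumradius = QP/(2 sin R) ≈ 379.71.

379.715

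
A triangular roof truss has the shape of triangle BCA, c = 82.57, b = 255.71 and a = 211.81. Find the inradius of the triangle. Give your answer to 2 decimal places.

Semiperimeter s = (255.71 + 82.57 + 211.81)/2 = 275.04.
Heron's formula: area = √(275.04·19.335·192.47·63.235) ≈ 8045.3.
Inradius = area/s = 8045.3/275.04 ≈ 29.251.

r ≈ 29.25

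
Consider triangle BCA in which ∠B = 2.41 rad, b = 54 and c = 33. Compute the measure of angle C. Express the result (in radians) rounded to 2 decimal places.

0.42

Law of sines: sin C = c·sin B/b ≈ 0.40826.
Since b ≥ c, only the acute value applies: ∠C ≈ 0.421 rad.
Then ∠A = π − ∠B − ∠C ≈ 0.311 rad.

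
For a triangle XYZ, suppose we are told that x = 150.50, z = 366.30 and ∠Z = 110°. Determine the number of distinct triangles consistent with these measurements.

1

x·sin Z = 150.50·sin(110°) ≈ 141.4.
Since ∠Z is not acute, a triangle exists only if z > x; here z > x, so there is exactly one triangle.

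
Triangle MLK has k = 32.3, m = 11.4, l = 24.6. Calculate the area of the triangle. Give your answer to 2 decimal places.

Semiperimeter s = (11.4 + 24.6 + 32.3)/2 = 34.15.
Heron's formula: area = √(34.15·22.75·9.55·1.85) ≈ 117.16.

117.16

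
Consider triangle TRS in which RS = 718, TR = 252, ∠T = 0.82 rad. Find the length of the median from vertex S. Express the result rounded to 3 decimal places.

m_S ≈ 785.339

Law of sines: sin S = TR·sin T/RS ≈ 0.25661.
Since RS ≥ TR, only the acute value applies: ∠S ≈ 0.260 rad.
Then ∠R = π − ∠T − ∠S ≈ 2.062 rad.
Law of sines gives ST = RS·sin R/sin T ≈ 865.88.
Median from S: ½√(2·RS² + 2·ST² − TR²) ≈ 785.34.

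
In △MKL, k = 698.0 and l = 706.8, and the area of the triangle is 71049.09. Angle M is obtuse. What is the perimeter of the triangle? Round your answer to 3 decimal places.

perimeter ≈ 2794.638

From area = ½·k·l·sin M, we get sin M = 2·area/(k·l) ≈ 0.28803.
Taking the obtuse solution, ∠M ≈ 163.26°.
Law of cosines then gives m ≈ 1389.8.
Perimeter = 1389.8 + 698 + 706.8 = 2794.6.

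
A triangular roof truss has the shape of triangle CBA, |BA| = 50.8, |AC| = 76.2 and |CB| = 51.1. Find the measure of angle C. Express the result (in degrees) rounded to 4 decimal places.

By the law of cosines, cos C = (|AC|² + |CB|² − |BA|²) / (2·|AC|·|CB|) ≈ 0.74952, so ∠C ≈ 41.45°.

∠C ≈ 41.4510°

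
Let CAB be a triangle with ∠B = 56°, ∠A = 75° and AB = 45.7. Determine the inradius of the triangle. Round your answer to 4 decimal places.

14.3532

The third angle is ∠C = 180° − ∠A − ∠B = 49.00°.
Law of sines: BC = AB·sin A/sin C ≈ 58.49.
Law of sines: CA = AB·sin B/sin C ≈ 50.201.
Area = ½·AB·BC·sin B ≈ 1108.
Semiperimeter s = (45.7+58.49+50.201)/2 = 77.195.
Inradius = area/s = 1108/77.195 ≈ 14.353.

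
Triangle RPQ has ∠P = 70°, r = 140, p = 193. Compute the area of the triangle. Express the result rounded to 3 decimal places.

area ≈ 12438.588

Law of sines: sin R = r·sin P/p ≈ 0.68164.
Since p ≥ r, only the acute value applies: ∠R ≈ 42.97°.
Then ∠Q = 180° − ∠P − ∠R ≈ 67.03°.
Law of sines gives q = p·sin Q/sin P ≈ 189.1.
Area = ½·p·r·sin Q ≈ 12439.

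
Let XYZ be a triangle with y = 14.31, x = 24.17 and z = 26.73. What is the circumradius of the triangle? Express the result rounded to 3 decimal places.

By the law of cosines, cos X = (y² + z² − x²) / (2·y·z) ≈ 0.43801, so ∠X ≈ 64.02°.
Circumradius = x/(2 sin X) ≈ 13.443.

R ≈ 13.443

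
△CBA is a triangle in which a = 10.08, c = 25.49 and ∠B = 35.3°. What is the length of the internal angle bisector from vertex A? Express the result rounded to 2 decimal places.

t_A ≈ 20.97

By the law of cosines, b² = a² + c² − 2·a·c·cos B = 331.95, so b ≈ 18.22.
Law of cosines again: cos A = (c² + b² − a²)/(2·c·b) ≈ 0.94752, so ∠A ≈ 18.64°.
The bisector from A has length 2·c·b·cos(∠A/2)/(c+b) ≈ 20.969.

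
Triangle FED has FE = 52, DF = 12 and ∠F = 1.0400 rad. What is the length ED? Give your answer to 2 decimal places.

By the law of cosines, ED² = DF² + FE² − 2·DF·FE·cos F = 2216.2, so ED ≈ 47.077.

47.08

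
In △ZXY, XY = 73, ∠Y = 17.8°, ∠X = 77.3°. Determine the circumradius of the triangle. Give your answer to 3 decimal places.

The third angle is ∠Z = 180° − ∠X − ∠Y = 84.90°.
Law of sines: YZ = XY·sin X/sin Z ≈ 71.497.
Law of sines: ZX = XY·sin Y/sin Z ≈ 22.404.
Circumradius = XY/(2 sin Z) ≈ 36.645.

36.645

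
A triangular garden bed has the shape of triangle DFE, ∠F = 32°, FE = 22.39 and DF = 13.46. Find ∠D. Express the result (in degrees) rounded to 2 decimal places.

By the law of cosines, ED² = DF² + FE² − 2·DF·FE·cos F = 171.33, so ED ≈ 13.089.
Law of cosines again: cos D = (ED² + DF² − FE²)/(2·ED·DF) ≈ -0.42231, so ∠D ≈ 114.98°.

∠D ≈ 114.98°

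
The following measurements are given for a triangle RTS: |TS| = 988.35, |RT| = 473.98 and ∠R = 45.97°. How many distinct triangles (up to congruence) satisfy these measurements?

1

|RT|·sin R = 473.98·sin(45.97°) ≈ 340.8.
Since |TS| ≥ |RT|, exactly one triangle exists.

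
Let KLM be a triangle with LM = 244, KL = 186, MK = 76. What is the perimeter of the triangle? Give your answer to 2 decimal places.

506.00

Perimeter = 244 + 76 + 186 = 506.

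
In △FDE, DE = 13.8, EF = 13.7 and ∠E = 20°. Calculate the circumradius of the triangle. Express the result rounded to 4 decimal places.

6.9825

By the law of cosines, FD² = DE² + EF² − 2·DE·EF·cos E = 22.813, so FD ≈ 4.7763.
Area = ½·DE·EF·sin E ≈ 32.331.
Circumradius = FD/(2 sin E) ≈ 6.9825.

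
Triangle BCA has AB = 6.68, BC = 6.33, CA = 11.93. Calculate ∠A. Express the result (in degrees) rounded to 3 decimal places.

∠A ≈ 22.849°

By the law of cosines, cos A = (CA² + AB² − BC²) / (2·CA·AB) ≈ 0.92153, so ∠A ≈ 22.85°.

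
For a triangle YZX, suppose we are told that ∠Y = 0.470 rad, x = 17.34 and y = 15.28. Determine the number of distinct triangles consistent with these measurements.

x·sin Y = 17.34·sin(0.470 rad) ≈ 7.853.
Since x sin Y < y < x (7.853 < 15.28 < 17.34), two triangles exist.

2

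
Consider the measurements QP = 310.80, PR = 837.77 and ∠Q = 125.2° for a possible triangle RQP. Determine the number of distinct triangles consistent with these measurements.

1

QP·sin Q = 310.80·sin(125.2°) ≈ 254.
Since ∠Q is not acute, a triangle exists only if PR > QP; here PR > QP, so there is exactly one triangle.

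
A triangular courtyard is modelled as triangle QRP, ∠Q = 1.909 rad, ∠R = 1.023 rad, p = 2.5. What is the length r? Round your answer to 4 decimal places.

10.2575

The third angle is ∠P = π − ∠Q − ∠R = 0.210 rad.
Law of sines: r = p·sin R/sin P ≈ 10.257.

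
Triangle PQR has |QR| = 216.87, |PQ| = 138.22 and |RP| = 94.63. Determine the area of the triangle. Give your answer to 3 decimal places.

4502.402

Semiperimeter s = (216.87 + 94.63 + 138.22)/2 = 224.86.
Heron's formula: area = √(224.86·7.99·130.23·86.64) ≈ 4502.4.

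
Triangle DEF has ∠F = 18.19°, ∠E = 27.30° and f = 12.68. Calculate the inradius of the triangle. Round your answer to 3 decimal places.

The third angle is ∠D = 180° − ∠E − ∠F = 134.51°.
Law of sines: d = f·sin D/sin F ≈ 28.967.
Law of sines: e = f·sin E/sin F ≈ 18.63.
Area = ½·f·d·sin E ≈ 84.23.
Semiperimeter s = (28.967+18.63+12.68)/2 = 30.138.
Inradius = area/s = 84.23/30.138 ≈ 2.7948.

r ≈ 2.795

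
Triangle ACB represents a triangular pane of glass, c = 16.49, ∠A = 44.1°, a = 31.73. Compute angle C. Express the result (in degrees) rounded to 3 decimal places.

∠C ≈ 21.202°

Law of sines: sin C = c·sin A/a ≈ 0.36166.
Since a ≥ c, only the acute value applies: ∠C ≈ 21.20°.
Then ∠B = 180° − ∠A − ∠C ≈ 114.70°.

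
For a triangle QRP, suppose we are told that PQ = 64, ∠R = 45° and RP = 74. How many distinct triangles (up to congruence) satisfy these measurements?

2

RP·sin R = 74·sin(45°) ≈ 52.33.
Since RP sin R < PQ < RP (52.33 < 64 < 74), two triangles exist.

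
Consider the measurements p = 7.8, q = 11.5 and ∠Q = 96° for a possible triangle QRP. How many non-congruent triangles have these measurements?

1

p·sin Q = 7.8·sin(96°) ≈ 7.757.
Since ∠Q is not acute, a triangle exists only if q > p; here q > p, so there is exactly one triangle.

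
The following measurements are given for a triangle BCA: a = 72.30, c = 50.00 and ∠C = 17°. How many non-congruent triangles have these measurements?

a·sin C = 72.30·sin(17°) ≈ 21.14.
Since a sin C < c < a (21.14 < 50.00 < 72.30), two triangles exist.

2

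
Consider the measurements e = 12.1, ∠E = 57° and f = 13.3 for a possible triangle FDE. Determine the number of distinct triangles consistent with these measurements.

f·sin E = 13.3·sin(57°) ≈ 11.15.
Since f sin E < e < f (11.15 < 12.1 < 13.3), two triangles exist.

2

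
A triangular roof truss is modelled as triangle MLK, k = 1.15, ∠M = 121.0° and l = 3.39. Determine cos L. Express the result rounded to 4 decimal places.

cos L ≈ 0.7059

By the law of cosines, m² = l² + k² − 2·l·k·cos M = 16.83, so m ≈ 4.1025.
Law of cosines again: cos L = (k² + m² − l²)/(2·k·m) ≈ 0.70591, so ∠L ≈ 45.10°.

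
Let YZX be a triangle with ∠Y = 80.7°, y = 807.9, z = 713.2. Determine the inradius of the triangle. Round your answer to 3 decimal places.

Law of sines: sin Z = z·sin Y/y ≈ 0.87118.
Since y ≥ z, only the acute value applies: ∠Z ≈ 60.60°.
Then ∠X = 180° − ∠Y − ∠Z ≈ 38.70°.
Law of sines gives x = y·sin X/sin Y ≈ 511.91.
Area = ½·y·z·sin X ≈ 1.8015e+05.
Semiperimeter s = (807.9+713.2+511.91)/2 = 1016.5.
Inradius = area/s = 1.8015e+05/1016.5 ≈ 177.22.

177.222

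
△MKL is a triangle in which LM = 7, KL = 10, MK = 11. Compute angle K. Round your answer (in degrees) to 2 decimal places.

By the law of cosines, cos K = (MK² + KL² − LM²) / (2·MK·KL) ≈ 0.78182, so ∠K ≈ 38.57°.

38.57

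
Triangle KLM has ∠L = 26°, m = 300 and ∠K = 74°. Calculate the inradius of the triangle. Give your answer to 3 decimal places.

The third angle is ∠M = 180° − ∠K − ∠L = 80.00°.
Law of sines: k = m·sin K/sin M ≈ 292.83.
Law of sines: l = m·sin L/sin M ≈ 133.54.
Area = ½·m·k·sin L ≈ 19255.
Semiperimeter s = (292.83+133.54+300)/2 = 363.18.
Inradius = area/s = 19255/363.18 ≈ 53.017.

53.017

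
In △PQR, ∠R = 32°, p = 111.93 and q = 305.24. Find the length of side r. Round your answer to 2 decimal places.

By the law of cosines, r² = p² + q² − 2·p·q·cos R = 47752, so r ≈ 218.52.

218.52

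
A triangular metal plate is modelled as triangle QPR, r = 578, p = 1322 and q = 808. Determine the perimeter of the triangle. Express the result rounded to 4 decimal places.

perimeter ≈ 2708.0000

Perimeter = 808 + 1322 + 578 = 2708.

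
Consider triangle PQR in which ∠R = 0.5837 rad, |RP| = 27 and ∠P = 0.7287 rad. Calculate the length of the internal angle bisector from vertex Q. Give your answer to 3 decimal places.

t_Q ≈ 10.276

The third angle is ∠Q = π − ∠R − ∠P = 1.8292 rad.
Law of sines: |QR| = |RP|·sin P/sin Q ≈ 18.597.
Law of sines: |PQ| = |RP|·sin R/sin Q ≈ 15.391.
The bisector from Q has length 2·|PQ|·|QR|·cos(∠Q/2)/(|PQ|+|QR|) ≈ 10.276.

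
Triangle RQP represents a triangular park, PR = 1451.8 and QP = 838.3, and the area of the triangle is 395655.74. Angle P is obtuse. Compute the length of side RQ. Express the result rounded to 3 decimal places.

2158.661

From area = ½·QP·PR·sin P, we get sin P = 2·area/(QP·PR) ≈ 0.65019.
Taking the obtuse solution, ∠P ≈ 139.44°.
Law of cosines then gives RQ ≈ 2158.7.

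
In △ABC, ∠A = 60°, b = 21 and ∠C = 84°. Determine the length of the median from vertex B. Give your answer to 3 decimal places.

31.617

The third angle is ∠B = 180° − ∠C − ∠A = 36.00°.
Law of sines: a = b·sin A/sin B ≈ 30.941.
Law of sines: c = b·sin C/sin B ≈ 35.532.
Median from B: ½√(2·c² + 2·a² − b²) ≈ 31.617.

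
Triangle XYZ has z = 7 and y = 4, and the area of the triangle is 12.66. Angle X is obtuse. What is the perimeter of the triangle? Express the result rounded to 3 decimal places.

From area = ½·y·z·sin X, we get sin X = 2·area/(y·z) ≈ 0.90429.
Taking the obtuse solution, ∠X ≈ 2.012 rad.
Law of cosines then gives x ≈ 9.4291.
Perimeter = 9.4291 + 4 + 7 = 20.429.

20.429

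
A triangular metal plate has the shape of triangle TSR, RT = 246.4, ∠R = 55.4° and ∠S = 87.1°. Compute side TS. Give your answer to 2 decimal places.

The third angle is ∠T = 180° − ∠S − ∠R = 37.50°.
Law of sines: TS = RT·sin R/sin S ≈ 203.08.

203.08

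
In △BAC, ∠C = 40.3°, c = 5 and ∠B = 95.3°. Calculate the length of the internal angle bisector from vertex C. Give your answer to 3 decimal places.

The third angle is ∠A = 180° − ∠C − ∠B = 44.40°.
Law of sines: b = c·sin B/sin C ≈ 7.6974.
Law of sines: a = c·sin A/sin C ≈ 5.4087.
The bisector from C has length 2·b·a·cos(∠C/2)/(b+a) ≈ 5.9644.

t_C ≈ 5.964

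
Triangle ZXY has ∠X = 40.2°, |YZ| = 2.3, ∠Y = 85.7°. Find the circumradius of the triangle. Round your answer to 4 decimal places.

The third angle is ∠Z = 180° − ∠X − ∠Y = 54.10°.
Law of sines: |XY| = |YZ|·sin Z/sin X ≈ 2.8865.
Law of sines: |ZX| = |YZ|·sin Y/sin X ≈ 3.5533.
Circumradius = |YZ|/(2 sin X) ≈ 1.7817.

1.7817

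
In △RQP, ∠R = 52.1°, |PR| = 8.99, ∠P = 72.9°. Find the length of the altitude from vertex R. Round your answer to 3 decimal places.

8.593

The third angle is ∠Q = 180° − ∠P − ∠R = 55.00°.
Law of sines: |QP| = |PR|·sin R/sin Q ≈ 8.66.
Law of sines: |RQ| = |PR|·sin P/sin Q ≈ 10.49.
Area = ½·|PR|·|QP|·sin P ≈ 37.206.
The altitude from R has length 2·area/|QP| ≈ 8.5926.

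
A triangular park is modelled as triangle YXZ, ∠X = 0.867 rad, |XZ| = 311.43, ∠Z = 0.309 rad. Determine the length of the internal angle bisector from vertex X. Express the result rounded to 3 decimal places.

The third angle is ∠Y = π − ∠X − ∠Z = 1.966 rad.
Law of sines: |ZY| = |XZ|·sin X/sin Y ≈ 257.22.
Law of sines: |YX| = |XZ|·sin Z/sin Y ≈ 102.6.
The bisector from X has length 2·|YX|·|XZ|·cos(∠X/2)/(|YX|+|XZ|) ≈ 140.07.

t_X ≈ 140.073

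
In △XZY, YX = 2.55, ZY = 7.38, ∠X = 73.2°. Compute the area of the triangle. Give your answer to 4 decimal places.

area ≈ 9.4004

Law of sines: sin Z = YX·sin X/ZY ≈ 0.33078.
Since ZY ≥ YX, only the acute value applies: ∠Z ≈ 19.32°.
Then ∠Y = 180° − ∠X − ∠Z ≈ 87.48°.
Law of sines gives XZ = ZY·sin Y/sin X ≈ 7.7016.
Area = ½·ZY·YX·sin Y ≈ 9.4004.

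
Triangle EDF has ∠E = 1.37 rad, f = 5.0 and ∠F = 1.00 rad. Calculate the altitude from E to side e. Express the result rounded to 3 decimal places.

The third angle is ∠D = π − ∠F − ∠E = 0.772 rad.
Law of sines: e = f·sin E/sin F ≈ 5.8226.
Law of sines: d = f·sin D/sin F ≈ 4.1432.
Area = ½·f·e·sin D ≈ 10.15.
The altitude from E has length 2·area/e ≈ 3.4864.

3.486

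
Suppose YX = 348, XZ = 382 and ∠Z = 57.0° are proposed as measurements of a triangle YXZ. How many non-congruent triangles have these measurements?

XZ·sin Z = 382·sin(57.0°) ≈ 320.4.
Since XZ sin Z < YX < XZ (320.4 < 348 < 382), two triangles exist.

2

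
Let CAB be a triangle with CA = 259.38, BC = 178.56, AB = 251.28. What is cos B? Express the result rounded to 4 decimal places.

cos B ≈ 0.3092

By the law of cosines, cos B = (AB² + BC² − CA²) / (2·AB·BC) ≈ 0.30921, so ∠B ≈ 71.99°.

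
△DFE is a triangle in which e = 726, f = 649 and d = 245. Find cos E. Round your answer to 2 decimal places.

By the law of cosines, cos E = (d² + f² − e²) / (2·d·f) ≈ -0.14418, so ∠E ≈ 98.29°.

-0.14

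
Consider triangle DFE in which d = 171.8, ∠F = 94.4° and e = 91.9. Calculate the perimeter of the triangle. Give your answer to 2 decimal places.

By the law of cosines, f² = e² + d² − 2·e·d·cos F = 40383, so f ≈ 200.96.
Semiperimeter s = (171.8+200.96+91.9)/2 = 232.33.
Perimeter = 171.8 + 200.96 + 91.9 = 464.66.

perimeter ≈ 464.66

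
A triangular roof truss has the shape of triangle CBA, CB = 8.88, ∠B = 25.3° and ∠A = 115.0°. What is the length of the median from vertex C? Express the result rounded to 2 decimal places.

The third angle is ∠C = 180° − ∠B − ∠A = 39.70°.
Law of sines: BA = CB·sin C/sin A ≈ 6.2586.
Law of sines: AC = CB·sin B/sin A ≈ 4.1873.
Median from C: ½√(2·AC² + 2·CB² − BA²) ≈ 6.1969.

6.20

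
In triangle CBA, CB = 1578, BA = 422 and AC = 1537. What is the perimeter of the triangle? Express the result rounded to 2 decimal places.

Perimeter = 422 + 1537 + 1578 = 3537.

perimeter ≈ 3537.00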